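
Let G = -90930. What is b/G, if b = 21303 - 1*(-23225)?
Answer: -22264/45465 ≈ -0.48970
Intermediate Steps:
b = 44528 (b = 21303 + 23225 = 44528)
b/G = 44528/(-90930) = 44528*(-1/90930) = -22264/45465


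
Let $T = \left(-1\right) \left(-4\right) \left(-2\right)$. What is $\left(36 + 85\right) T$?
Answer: $-968$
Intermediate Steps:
$T = -8$ ($T = 4 \left(-2\right) = -8$)
$\left(36 + 85\right) T = \left(36 + 85\right) \left(-8\right) = 121 \left(-8\right) = -968$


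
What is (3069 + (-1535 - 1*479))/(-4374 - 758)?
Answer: -1055/5132 ≈ -0.20557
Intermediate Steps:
(3069 + (-1535 - 1*479))/(-4374 - 758) = (3069 + (-1535 - 479))/(-5132) = (3069 - 2014)*(-1/5132) = 1055*(-1/5132) = -1055/5132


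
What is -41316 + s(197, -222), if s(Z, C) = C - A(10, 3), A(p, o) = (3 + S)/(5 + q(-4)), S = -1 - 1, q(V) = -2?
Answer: -124615/3 ≈ -41538.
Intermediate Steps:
S = -2
A(p, o) = ⅓ (A(p, o) = (3 - 2)/(5 - 2) = 1/3 = 1*(⅓) = ⅓)
s(Z, C) = -⅓ + C (s(Z, C) = C - 1*⅓ = C - ⅓ = -⅓ + C)
-41316 + s(197, -222) = -41316 + (-⅓ - 222) = -41316 - 667/3 = -124615/3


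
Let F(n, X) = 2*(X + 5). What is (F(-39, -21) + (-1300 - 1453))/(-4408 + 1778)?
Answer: 557/526 ≈ 1.0589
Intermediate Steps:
F(n, X) = 10 + 2*X (F(n, X) = 2*(5 + X) = 10 + 2*X)
(F(-39, -21) + (-1300 - 1453))/(-4408 + 1778) = ((10 + 2*(-21)) + (-1300 - 1453))/(-4408 + 1778) = ((10 - 42) - 2753)/(-2630) = (-32 - 2753)*(-1/2630) = -2785*(-1/2630) = 557/526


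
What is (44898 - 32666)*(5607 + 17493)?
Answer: 282559200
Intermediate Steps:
(44898 - 32666)*(5607 + 17493) = 12232*23100 = 282559200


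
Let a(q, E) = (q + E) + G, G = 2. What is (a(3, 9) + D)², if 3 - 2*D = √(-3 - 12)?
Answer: (31 - I*√15)²/4 ≈ 236.5 - 60.031*I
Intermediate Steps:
D = 3/2 - I*√15/2 (D = 3/2 - √(-3 - 12)/2 = 3/2 - I*√15/2 ≈ 1.5 - 1.9365*I)
a(q, E) = 2 + E + q (a(q, E) = (q + E) + 2 = (E + q) + 2 = 2 + E + q)
(a(3, 9) + D)² = ((2 + 9 + 3) + (3/2 - I*√15/2))² = (14 + (3/2 - I*√15/2))² = (31/2 - I*√15/2)²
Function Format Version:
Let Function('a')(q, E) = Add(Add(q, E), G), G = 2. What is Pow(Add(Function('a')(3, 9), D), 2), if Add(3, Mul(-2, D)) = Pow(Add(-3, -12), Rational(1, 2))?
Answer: Mul(Rational(1, 4), Pow(Add(31, Mul(-1, I, Pow(15, Rational(1, 2)))), 2)) ≈ Add(236.50, Mul(-60.031, I))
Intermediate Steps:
D = Add(Rational(3, 2), Mul(Rational(-1, 2), I, Pow(15, Rational(1, 2)))) (D = Add(Rational(3, 2), Mul(Rational(-1, 2), Pow(Add(-3, -12), Rational(1, 2)))) = Add(Rational(3, 2), Mul(Rational(-1, 2), Pow(-15, Rational(1, 2)))) = Add(Rational(3, 2), Mul(Rational(-1, 2), Mul(I, Pow(15, Rational(1, 2))))) = Add(Rational(3, 2), Mul(Rational(-1, 2), I, Pow(15, Rational(1, 2)))) ≈ Add(1.5000, Mul(-1.9365, I)))
Function('a')(q, E) = Add(2, E, q) (Function('a')(q, E) = Add(Add(q, E), 2) = Add(Add(E, q), 2) = Add(2, E, q))
Pow(Add(Function('a')(3, 9), D), 2) = Pow(Add(Add(2, 9, 3), Add(Rational(3, 2), Mul(Rational(-1, 2), I, Pow(15, Rational(1, 2))))), 2) = Pow(Add(14, Add(Rational(3, 2), Mul(Rational(-1, 2), I, Pow(15, Rational(1, 2))))), 2) = Pow(Add(Rational(31, 2), Mul(Rational(-1, 2), I, Pow(15, Rational(1, 2)))), 2)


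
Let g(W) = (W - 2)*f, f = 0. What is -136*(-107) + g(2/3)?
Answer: 14552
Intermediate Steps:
g(W) = 0 (g(W) = (W - 2)*0 = (-2 + W)*0 = 0)
-136*(-107) + g(2/3) = -136*(-107) + 0 = 14552 + 0 = 14552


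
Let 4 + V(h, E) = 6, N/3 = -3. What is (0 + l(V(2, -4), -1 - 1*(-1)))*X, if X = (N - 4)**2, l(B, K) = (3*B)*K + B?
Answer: 338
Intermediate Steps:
N = -9 (N = 3*(-3) = -9)
V(h, E) = 2 (V(h, E) = -4 + 6 = 2)
l(B, K) = B + 3*B*K (l(B, K) = 3*B*K + B = B + 3*B*K)
X = 169 (X = (-9 - 4)**2 = (-13)**2 = 169)
(0 + l(V(2, -4), -1 - 1*(-1)))*X = (0 + 2*(1 + 3*(-1 - 1*(-1))))*169 = (0 + 2*(1 + 3*(-1 + 1)))*169 = (0 + 2*(1 + 3*0))*169 = (0 + 2*(1 + 0))*169 = (0 + 2*1)*169 = (0 + 2)*169 = 2*169 = 338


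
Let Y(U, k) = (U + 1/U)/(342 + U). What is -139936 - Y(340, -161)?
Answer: -32448475281/231880 ≈ -1.3994e+5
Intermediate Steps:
Y(U, k) = (U + 1/U)/(342 + U)
-139936 - Y(340, -161) = -139936 - (1 + 340²)/(340*(342 + 340)) = -139936 - (1 + 115600)/(340*682) = -139936 - 115601/(340*682) = -139936 - 1*115601/231880 = -139936 - 115601/231880 = -32448475281/231880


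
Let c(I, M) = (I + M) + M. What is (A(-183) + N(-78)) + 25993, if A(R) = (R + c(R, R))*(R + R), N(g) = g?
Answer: 293827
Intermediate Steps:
c(I, M) = I + 2*M
A(R) = 8*R² (A(R) = (R + (R + 2*R))*(R + R) = (R + 3*R)*(2*R) = (4*R)*(2*R) = 8*R²)
(A(-183) + N(-78)) + 25993 = (8*(-183)² - 78) + 25993 = (8*33489 - 78) + 25993 = (267912 - 78) + 25993 = 267834 + 25993 = 293827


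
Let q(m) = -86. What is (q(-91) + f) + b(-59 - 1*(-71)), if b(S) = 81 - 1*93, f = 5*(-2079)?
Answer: -10493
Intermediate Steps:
f = -10395
b(S) = -12 (b(S) = 81 - 93 = -12)
(q(-91) + f) + b(-59 - 1*(-71)) = (-86 - 10395) - 12 = -10481 - 12 = -10493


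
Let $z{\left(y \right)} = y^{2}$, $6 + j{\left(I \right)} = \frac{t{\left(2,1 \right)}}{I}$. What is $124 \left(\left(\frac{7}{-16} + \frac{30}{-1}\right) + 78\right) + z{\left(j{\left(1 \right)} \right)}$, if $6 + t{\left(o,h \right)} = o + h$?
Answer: $\frac{23915}{4} \approx 5978.8$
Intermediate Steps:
$t{\left(o,h \right)} = -6 + h + o$ ($t{\left(o,h \right)} = -6 + \left(o + h\right) = -6 + \left(h + o\right) = -6 + h + o$)
$j{\left(I \right)} = -6 - \frac{3}{I}$ ($j{\left(I \right)} = -6 + \frac{-6 + 1 + 2}{I} = -6 - \frac{3}{I}$)
$124 \left(\left(\frac{7}{-16} + \frac{30}{-1}\right) + 78\right) + z{\left(j{\left(1 \right)} \right)} = 124 \left(\left(\frac{7}{-16} + \frac{30}{-1}\right) + 78\right) + \left(-6 - \frac{3}{1}\right)^{2} = 124 \left(\left(7 \left(- \frac{1}{16}\right) + 30 \left(-1\right)\right) + 78\right) + \left(-6 - 3\right)^{2} = 124 \left(\left(- \frac{7}{16} - 30\right) + 78\right) + \left(-6 - 3\right)^{2} = 124 \left(- \frac{487}{16} + 78\right) + \left(-9\right)^{2} = 124 \cdot \frac{761}{16} + 81 = \frac{23591}{4} + 81 = \frac{23915}{4}$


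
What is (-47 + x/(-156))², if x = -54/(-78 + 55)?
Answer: 790453225/357604 ≈ 2210.4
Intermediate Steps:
x = 54/23 (x = -54/(-23) = -54*(-1/23) = 54/23 ≈ 2.3478)
(-47 + x/(-156))² = (-47 + (54/23)/(-156))² = (-47 + (54/23)*(-1/156))² = (-47 - 9/598)² = (-28115/598)² = 790453225/357604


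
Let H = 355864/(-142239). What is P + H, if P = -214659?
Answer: -30533237365/142239 ≈ -2.1466e+5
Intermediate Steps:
H = -355864/142239 (H = 355864*(-1/142239) = -355864/142239 ≈ -2.5019)
P + H = -214659 - 355864/142239 = -30533237365/142239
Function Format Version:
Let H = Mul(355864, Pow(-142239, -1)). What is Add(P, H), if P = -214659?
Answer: Rational(-30533237365, 142239) ≈ -2.1466e+5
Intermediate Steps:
H = Rational(-355864, 142239) (H = Mul(355864, Rational(-1, 142239)) = Rational(-355864, 142239) ≈ -2.5019)
Add(P, H) = Add(-214659, Rational(-355864, 142239)) = Rational(-30533237365, 142239)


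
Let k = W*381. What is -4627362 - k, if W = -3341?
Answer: -3354441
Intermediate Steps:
k = -1272921 (k = -3341*381 = -1272921)
-4627362 - k = -4627362 - 1*(-1272921) = -4627362 + 1272921 = -3354441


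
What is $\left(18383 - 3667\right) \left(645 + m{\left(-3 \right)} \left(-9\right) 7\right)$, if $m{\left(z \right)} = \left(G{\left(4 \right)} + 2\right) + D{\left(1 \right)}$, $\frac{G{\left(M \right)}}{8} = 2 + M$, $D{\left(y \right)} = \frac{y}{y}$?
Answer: $-37790688$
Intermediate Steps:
$D{\left(y \right)} = 1$
$G{\left(M \right)} = 16 + 8 M$ ($G{\left(M \right)} = 8 \left(2 + M\right) = 16 + 8 M$)
$m{\left(z \right)} = 51$ ($m{\left(z \right)} = \left(\left(16 + 8 \cdot 4\right) + 2\right) + 1 = \left(\left(16 + 32\right) + 2\right) + 1 = \left(48 + 2\right) + 1 = 50 + 1 = 51$)
$\left(18383 - 3667\right) \left(645 + m{\left(-3 \right)} \left(-9\right) 7\right) = \left(18383 - 3667\right) \left(645 + 51 \left(-9\right) 7\right) = 14716 \left(645 - 3213\right) = 14716 \left(-2568\right) = -37790688$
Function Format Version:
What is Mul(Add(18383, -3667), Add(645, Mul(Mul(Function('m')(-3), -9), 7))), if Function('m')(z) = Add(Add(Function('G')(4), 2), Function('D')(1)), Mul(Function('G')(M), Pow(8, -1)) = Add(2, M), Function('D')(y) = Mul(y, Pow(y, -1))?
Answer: -37790688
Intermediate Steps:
Function('D')(y) = 1
Function('G')(M) = Add(16, Mul(8, M)) (Function('G')(M) = Mul(8, Add(2, M)) = Add(16, Mul(8, M)))
Function('m')(z) = 51 (Function('m')(z) = Add(Add(Add(16, Mul(8, 4)), 2), 1) = Add(Add(Add(16, 32), 2), 1) = Add(Add(48, 2), 1) = Add(50, 1) = 51)
Mul(Add(18383, -3667), Add(645, Mul(Mul(Function('m')(-3), -9), 7))) = Mul(Add(18383, -3667), Add(645, Mul(Mul(51, -9), 7))) = Mul(14716, Add(645, Mul(-459, 7))) = Mul(14716, Add(645, -3213)) = Mul(14716, -2568) = -37790688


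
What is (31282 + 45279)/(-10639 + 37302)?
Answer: 76561/26663 ≈ 2.8714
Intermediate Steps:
(31282 + 45279)/(-10639 + 37302) = 76561/26663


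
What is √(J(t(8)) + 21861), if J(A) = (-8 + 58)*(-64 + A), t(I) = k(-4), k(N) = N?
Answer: √18461 ≈ 135.87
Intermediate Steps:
t(I) = -4
J(A) = -3200 + 50*A (J(A) = 50*(-64 + A) = -3200 + 50*A)
√(J(t(8)) + 21861) = √((-3200 + 50*(-4)) + 21861) = √((-3200 - 200) + 21861) = √(-3400 + 21861) = √18461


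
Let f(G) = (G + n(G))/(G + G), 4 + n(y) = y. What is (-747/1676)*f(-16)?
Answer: -6723/13408 ≈ -0.50142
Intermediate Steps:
n(y) = -4 + y
f(G) = (-4 + 2*G)/(2*G) (f(G) = (G + (-4 + G))/(G + G) = (-4 + 2*G)/((2*G)) = (-4 + 2*G)*(1/(2*G)) = (-4 + 2*G)/(2*G))
(-747/1676)*f(-16) = (-747/1676)*((-2 - 16)/(-16)) = (-747*1/1676)*(-1/16*(-18)) = -747/1676*9/8 = -6723/13408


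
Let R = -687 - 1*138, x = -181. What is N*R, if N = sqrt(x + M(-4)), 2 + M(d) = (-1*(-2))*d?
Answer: -825*I*sqrt(191) ≈ -11402.0*I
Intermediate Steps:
M(d) = -2 + 2*d (M(d) = -2 + (-1*(-2))*d = -2 + 2*d)
R = -825 (R = -687 - 138 = -825)
N = I*sqrt(191) (N = sqrt(-181 + (-2 + 2*(-4))) = sqrt(-181 + (-2 - 8)) = sqrt(-181 - 10) = sqrt(-191) = I*sqrt(191) ≈ 13.82*I)
N*R = (I*sqrt(191))*(-825) = -825*I*sqrt(191)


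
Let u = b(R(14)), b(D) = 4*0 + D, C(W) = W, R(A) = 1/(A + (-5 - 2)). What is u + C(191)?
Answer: 1338/7 ≈ 191.14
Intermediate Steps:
R(A) = 1/(-7 + A) (R(A) = 1/(A - 7) = 1/(-7 + A))
b(D) = D (b(D) = 0 + D = D)
u = 1/7 (u = 1/(-7 + 14) = 1/7 ≈ 0.14286)
u + C(191) = 1/7 + 191 = 1338/7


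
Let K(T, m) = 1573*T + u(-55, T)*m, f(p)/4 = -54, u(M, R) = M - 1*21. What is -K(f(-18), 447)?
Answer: 373740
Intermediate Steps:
u(M, R) = -21 + M (u(M, R) = M - 21 = -21 + M)
f(p) = -216 (f(p) = 4*(-54) = -216)
K(T, m) = -76*m + 1573*T (K(T, m) = 1573*T + (-21 - 55)*m = 1573*T - 76*m = -76*m + 1573*T)
-K(f(-18), 447) = -(-76*447 + 1573*(-216)) = -(-33972 - 339768) = -1*(-373740) = 373740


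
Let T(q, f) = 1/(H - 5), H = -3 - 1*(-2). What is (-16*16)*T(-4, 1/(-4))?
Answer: 128/3 ≈ 42.667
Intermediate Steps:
H = -1 (H = -3 + 2 = -1)
T(q, f) = -⅙ (T(q, f) = 1/(-1 - 5) = 1/(-6) = -⅙)
(-16*16)*T(-4, 1/(-4)) = -16*16*(-⅙) = -256*(-⅙) = 128/3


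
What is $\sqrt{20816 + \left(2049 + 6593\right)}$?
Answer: $\sqrt{29458} \approx 171.63$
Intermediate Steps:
$\sqrt{20816 + \left(2049 + 6593\right)} = \sqrt{20816 + 8642} = \sqrt{29458}$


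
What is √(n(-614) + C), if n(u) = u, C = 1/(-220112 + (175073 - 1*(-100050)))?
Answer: I*√1858092959283/55011 ≈ 24.779*I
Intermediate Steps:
C = 1/55011 (C = 1/(-220112 + (175073 + 100050)) = 1/(-220112 + 275123) = 1/55011 ≈ 1.8178e-5)
√(n(-614) + C) = √(-614 + 1/55011) = √(-33776753/55011) = I*√1858092959283/55011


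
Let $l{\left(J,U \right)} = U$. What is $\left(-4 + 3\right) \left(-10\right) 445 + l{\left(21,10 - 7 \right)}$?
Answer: $4453$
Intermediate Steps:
$\left(-4 + 3\right) \left(-10\right) 445 + l{\left(21,10 - 7 \right)} = \left(-4 + 3\right) \left(-10\right) 445 + \left(10 - 7\right) = \left(-1\right) \left(-10\right) 445 + \left(10 - 7\right) = 10 \cdot 445 + 3 = 4450 + 3 = 4453$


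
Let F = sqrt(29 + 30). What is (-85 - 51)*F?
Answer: -136*sqrt(59) ≈ -1044.6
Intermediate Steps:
F = sqrt(59) ≈ 7.6811
(-85 - 51)*F = (-85 - 51)*sqrt(59) = -136*sqrt(59)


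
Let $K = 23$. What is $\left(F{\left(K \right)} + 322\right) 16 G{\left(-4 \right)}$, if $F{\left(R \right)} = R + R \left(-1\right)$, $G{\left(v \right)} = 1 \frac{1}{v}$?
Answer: $-1288$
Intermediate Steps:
$G{\left(v \right)} = \frac{1}{v}$
$F{\left(R \right)} = 0$ ($F{\left(R \right)} = R - R = 0$)
$\left(F{\left(K \right)} + 322\right) 16 G{\left(-4 \right)} = \left(0 + 322\right) \frac{16}{-4} = 322 \cdot 16 \left(- \frac{1}{4}\right) = 322 \left(-4\right) = -1288$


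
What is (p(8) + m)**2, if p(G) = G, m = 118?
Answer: 15876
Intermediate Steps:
(p(8) + m)**2 = (8 + 118)**2 = 126**2 = 15876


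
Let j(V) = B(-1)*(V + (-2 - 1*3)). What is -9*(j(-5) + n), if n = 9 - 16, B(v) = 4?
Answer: 423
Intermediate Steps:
j(V) = -20 + 4*V (j(V) = 4*(V + (-2 - 1*3)) = 4*(V + (-2 - 3)) = 4*(V - 5) = 4*(-5 + V) = -20 + 4*V)
n = -7
-9*(j(-5) + n) = -9*((-20 + 4*(-5)) - 7) = -9*((-20 - 20) - 7) = -9*(-40 - 7) = -9*(-47) = 423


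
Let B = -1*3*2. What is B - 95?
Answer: -101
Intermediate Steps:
B = -6 (B = -3*2 = -6)
B - 95 = -6 - 95 = -101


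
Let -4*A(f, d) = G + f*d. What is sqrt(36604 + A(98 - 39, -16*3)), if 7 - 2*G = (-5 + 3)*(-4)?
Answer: sqrt(596994)/4 ≈ 193.16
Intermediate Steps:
G = -1/2 (G = 7/2 - (-5 + 3)*(-4)/2 = 7/2 - (-1)*(-4) = 7/2 - 1/2*8 = 7/2 - 4 = -1/2 ≈ -0.50000)
A(f, d) = 1/8 - d*f/4 (A(f, d) = -(-1/2 + f*d)/4 = -(-1/2 + d*f)/4 = 1/8 - d*f/4)
sqrt(36604 + A(98 - 39, -16*3)) = sqrt(36604 + (1/8 - (-16*3)*(98 - 39)/4)) = sqrt(36604 + (1/8 - 1/4*(-48)*59)) = sqrt(36604 + (1/8 + 708)) = sqrt(36604 + 5665/8) = sqrt(298497/8) = sqrt(596994)/4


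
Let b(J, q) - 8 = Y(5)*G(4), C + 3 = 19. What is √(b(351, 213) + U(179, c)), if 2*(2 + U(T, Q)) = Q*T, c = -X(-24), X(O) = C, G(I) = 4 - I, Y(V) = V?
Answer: I*√1426 ≈ 37.762*I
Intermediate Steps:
C = 16 (C = -3 + 19 = 16)
X(O) = 16
c = -16 (c = -1*16 = -16)
U(T, Q) = -2 + Q*T/2 (U(T, Q) = -2 + (Q*T)/2 = -2 + Q*T/2)
b(J, q) = 8 (b(J, q) = 8 + 5*(4 - 1*4) = 8 + 5*(4 - 4) = 8 + 5*0 = 8 + 0 = 8)
√(b(351, 213) + U(179, c)) = √(8 + (-2 + (½)*(-16)*179)) = √(8 + (-2 - 1432)) = √(8 - 1434) = √(-1426) = I*√1426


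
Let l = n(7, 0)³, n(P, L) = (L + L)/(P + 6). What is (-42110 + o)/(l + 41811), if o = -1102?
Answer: -14404/13937 ≈ -1.0335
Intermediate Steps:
n(P, L) = 2*L/(6 + P) (n(P, L) = (2*L)/(6 + P) = 2*L/(6 + P))
l = 0 (l = (2*0/(6 + 7))³ = (2*0/13)³ = (2*0*(1/13))³ = 0³ = 0)
(-42110 + o)/(l + 41811) = (-42110 - 1102)/(0 + 41811) = -43212/41811 = -43212*1/41811 = -14404/13937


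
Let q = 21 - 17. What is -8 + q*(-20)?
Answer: -88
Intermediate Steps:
q = 4
-8 + q*(-20) = -8 + 4*(-20) = -8 - 80 = -88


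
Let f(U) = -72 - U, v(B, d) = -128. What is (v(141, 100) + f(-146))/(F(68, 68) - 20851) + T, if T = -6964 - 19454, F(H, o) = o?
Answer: -549045240/20783 ≈ -26418.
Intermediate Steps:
T = -26418
(v(141, 100) + f(-146))/(F(68, 68) - 20851) + T = (-128 + (-72 - 1*(-146)))/(68 - 20851) - 26418 = (-128 + (-72 + 146))/(-20783) - 26418 = (-128 + 74)*(-1/20783) - 26418 = -54*(-1/20783) - 26418 = 54/20783 - 26418 = -549045240/20783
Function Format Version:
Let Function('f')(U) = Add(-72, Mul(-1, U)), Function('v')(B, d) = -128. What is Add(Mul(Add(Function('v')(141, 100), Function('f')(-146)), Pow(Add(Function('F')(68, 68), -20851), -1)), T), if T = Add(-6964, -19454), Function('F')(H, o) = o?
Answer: Rational(-549045240, 20783) ≈ -26418.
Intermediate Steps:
T = -26418
Add(Mul(Add(Function('v')(141, 100), Function('f')(-146)), Pow(Add(Function('F')(68, 68), -20851), -1)), T) = Add(Mul(Add(-128, Add(-72, Mul(-1, -146))), Pow(Add(68, -20851), -1)), -26418) = Add(Mul(Add(-128, Add(-72, 146)), Pow(-20783, -1)), -26418) = Add(Mul(Add(-128, 74), Rational(-1, 20783)), -26418) = Add(Mul(-54, Rational(-1, 20783)), -26418) = Add(Rational(54, 20783), -26418) = Rational(-549045240, 20783)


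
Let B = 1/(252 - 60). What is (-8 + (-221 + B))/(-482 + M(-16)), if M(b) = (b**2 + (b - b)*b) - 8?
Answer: 43967/44928 ≈ 0.97861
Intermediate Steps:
M(b) = -8 + b**2 (M(b) = (b**2 + 0*b) - 8 = (b**2 + 0) - 8 = b**2 - 8 = -8 + b**2)
B = 1/192 ≈ 0.0052083
(-8 + (-221 + B))/(-482 + M(-16)) = (-8 + (-221 + 1/192))/(-482 + (-8 + (-16)**2)) = (-8 - 42431/192)/(-482 + (-8 + 256)) = -43967/(192*(-482 + 248)) = -43967/192/(-234) = -43967/192*(-1/234) = 43967/44928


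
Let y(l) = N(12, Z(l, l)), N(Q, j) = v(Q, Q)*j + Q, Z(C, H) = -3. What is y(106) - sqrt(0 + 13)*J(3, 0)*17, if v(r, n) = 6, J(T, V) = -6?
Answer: -6 + 102*sqrt(13) ≈ 361.77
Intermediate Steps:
N(Q, j) = Q + 6*j (N(Q, j) = 6*j + Q = Q + 6*j)
y(l) = -6 (y(l) = 12 + 6*(-3) = 12 - 18 = -6)
y(106) - sqrt(0 + 13)*J(3, 0)*17 = -6 - sqrt(0 + 13)*(-6)*17 = -6 - sqrt(13)*(-6)*17 = -6 - (-6*sqrt(13))*17 = -6 - (-102)*sqrt(13) = -6 + 102*sqrt(13)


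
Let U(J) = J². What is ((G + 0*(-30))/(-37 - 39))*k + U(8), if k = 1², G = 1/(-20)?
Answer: 97281/1520 ≈ 64.001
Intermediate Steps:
G = -1/20 ≈ -0.050000
k = 1
((G + 0*(-30))/(-37 - 39))*k + U(8) = ((-1/20 + 0*(-30))/(-37 - 39))*1 + 8² = ((-1/20 + 0)/(-76))*1 + 64 = -1/20*(-1/76)*1 + 64 = (1/1520)*1 + 64 = 1/1520 + 64 = 97281/1520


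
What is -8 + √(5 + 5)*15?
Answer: -8 + 15*√10 ≈ 39.434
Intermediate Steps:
-8 + √(5 + 5)*15 = -8 + √10*15 = -8 + 15*√10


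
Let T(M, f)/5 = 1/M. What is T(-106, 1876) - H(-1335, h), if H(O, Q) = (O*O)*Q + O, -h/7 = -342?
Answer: -452264403395/106 ≈ -4.2666e+9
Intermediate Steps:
T(M, f) = 5/M
h = 2394 (h = -7*(-342) = 2394)
H(O, Q) = O + Q*O² (H(O, Q) = O²*Q + O = Q*O² + O = O + Q*O²)
T(-106, 1876) - H(-1335, h) = 5/(-106) - (-1335)*(1 - 1335*2394) = 5*(-1/106) - (-1335)*(1 - 3195990) = -5/106 - (-1335)*(-3195989) = -5/106 - 1*4266645315 = -5/106 - 4266645315 = -452264403395/106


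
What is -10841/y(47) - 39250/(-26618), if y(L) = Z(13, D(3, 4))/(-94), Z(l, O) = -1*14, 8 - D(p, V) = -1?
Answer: -6781157468/93163 ≈ -72788.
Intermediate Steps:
D(p, V) = 9 (D(p, V) = 8 - 1*(-1) = 8 + 1 = 9)
Z(l, O) = -14
y(L) = 7/47 (y(L) = -14/(-94) = -14*(-1/94) = 7/47)
-10841/y(47) - 39250/(-26618) = -10841/7/47 - 39250/(-26618) = -10841*47/7 - 39250*(-1/26618) = -509527/7 + 19625/13309 = -6781157468/93163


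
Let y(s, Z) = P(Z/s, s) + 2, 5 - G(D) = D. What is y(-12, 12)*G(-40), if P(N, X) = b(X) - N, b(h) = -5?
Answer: -90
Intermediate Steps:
G(D) = 5 - D
P(N, X) = -5 - N
y(s, Z) = -3 - Z/s (y(s, Z) = (-5 - Z/s) + 2 = -3 - Z/s)
y(-12, 12)*G(-40) = (-3 - 1*12/(-12))*(5 - 1*(-40)) = (-3 - 1*12*(-1/12))*(5 + 40) = (-3 + 1)*45 = -2*45 = -90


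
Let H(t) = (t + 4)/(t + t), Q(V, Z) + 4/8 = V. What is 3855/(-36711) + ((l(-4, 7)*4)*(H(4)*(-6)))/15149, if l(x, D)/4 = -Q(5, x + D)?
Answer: -14180081/185378313 ≈ -0.076493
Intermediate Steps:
Q(V, Z) = -1/2 + V
l(x, D) = -18 (l(x, D) = 4*(-(-1/2 + 5)) = 4*(-1*9/2) = 4*(-9/2) = -18)
H(t) = (4 + t)/(2*t) (H(t) = (4 + t)/((2*t)) = (4 + t)*(1/(2*t)) = (4 + t)/(2*t))
3855/(-36711) + ((l(-4, 7)*4)*(H(4)*(-6)))/15149 = 3855/(-36711) + ((-18*4)*(((1/2)*(4 + 4)/4)*(-6)))/15149 = 3855*(-1/36711) - 72*(1/2)*(1/4)*8*(-6)*(1/15149) = -1285/12237 - 72*(-6)*(1/15149) = -1285/12237 + 432*(1/15149) = -1285/12237 + 432/15149 = -14180081/185378313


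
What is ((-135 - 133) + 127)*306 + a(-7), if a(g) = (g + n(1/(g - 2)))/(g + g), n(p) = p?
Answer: -2718166/63 ≈ -43146.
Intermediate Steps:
a(g) = (g + 1/(-2 + g))/(2*g) (a(g) = (g + 1/(g - 2))/(g + g) = (g + 1/(-2 + g))/((2*g)) = (g + 1/(-2 + g))*(1/(2*g)) = (g + 1/(-2 + g))/(2*g))
((-135 - 133) + 127)*306 + a(-7) = ((-135 - 133) + 127)*306 + (½)*(1 - 7*(-2 - 7))/(-7*(-2 - 7)) = (-268 + 127)*306 + (½)*(-⅐)*(1 - 7*(-9))/(-9) = -141*306 + (½)*(-⅐)*(-⅑)*(1 + 63) = -43146 + (½)*(-⅐)*(-⅑)*64 = -43146 + 32/63 = -2718166/63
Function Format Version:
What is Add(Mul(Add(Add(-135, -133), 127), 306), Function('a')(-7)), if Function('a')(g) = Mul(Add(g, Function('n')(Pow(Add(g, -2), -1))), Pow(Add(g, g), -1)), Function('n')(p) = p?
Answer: Rational(-2718166, 63) ≈ -43146.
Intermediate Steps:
Function('a')(g) = Mul(Rational(1, 2), Pow(g, -1), Add(g, Pow(Add(-2, g), -1))) (Function('a')(g) = Mul(Add(g, Pow(Add(g, -2), -1)), Pow(Add(g, g), -1)) = Mul(Add(g, Pow(Add(-2, g), -1)), Pow(Mul(2, g), -1)) = Mul(Add(g, Pow(Add(-2, g), -1)), Mul(Rational(1, 2), Pow(g, -1))) = Mul(Rational(1, 2), Pow(g, -1), Add(g, Pow(Add(-2, g), -1))))
Add(Mul(Add(Add(-135, -133), 127), 306), Function('a')(-7)) = Add(Mul(Add(Add(-135, -133), 127), 306), Mul(Rational(1, 2), Pow(-7, -1), Pow(Add(-2, -7), -1), Add(1, Mul(-7, Add(-2, -7))))) = Add(Mul(Add(-268, 127), 306), Mul(Rational(1, 2), Rational(-1, 7), Pow(-9, -1), Add(1, Mul(-7, -9)))) = Add(Mul(-141, 306), Mul(Rational(1, 2), Rational(-1, 7), Rational(-1, 9), Add(1, 63))) = Add(-43146, Mul(Rational(1, 2), Rational(-1, 7), Rational(-1, 9), 64)) = Add(-43146, Rational(32, 63)) = Rational(-2718166, 63)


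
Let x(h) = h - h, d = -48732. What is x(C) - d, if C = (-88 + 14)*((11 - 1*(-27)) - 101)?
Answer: 48732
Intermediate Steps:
C = 4662 (C = -74*((11 + 27) - 101) = -74*(38 - 101) = -74*(-63) = 4662)
x(h) = 0
x(C) - d = 0 - 1*(-48732) = 0 + 48732 = 48732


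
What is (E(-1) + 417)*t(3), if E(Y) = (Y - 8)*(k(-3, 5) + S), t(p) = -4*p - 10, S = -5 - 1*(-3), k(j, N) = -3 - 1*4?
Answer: -10956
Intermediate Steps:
k(j, N) = -7 (k(j, N) = -3 - 4 = -7)
S = -2 (S = -5 + 3 = -2)
t(p) = -10 - 4*p
E(Y) = 72 - 9*Y (E(Y) = (Y - 8)*(-7 - 2) = (-8 + Y)*(-9) = 72 - 9*Y)
(E(-1) + 417)*t(3) = ((72 - 9*(-1)) + 417)*(-10 - 4*3) = ((72 + 9) + 417)*(-10 - 12) = (81 + 417)*(-22) = 498*(-22) = -10956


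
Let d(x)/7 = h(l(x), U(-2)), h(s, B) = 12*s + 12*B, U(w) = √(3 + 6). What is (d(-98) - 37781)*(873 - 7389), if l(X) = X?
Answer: 298178676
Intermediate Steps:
U(w) = 3 (U(w) = √9 = 3)
h(s, B) = 12*B + 12*s
d(x) = 252 + 84*x (d(x) = 7*(12*3 + 12*x) = 7*(36 + 12*x) = 252 + 84*x)
(d(-98) - 37781)*(873 - 7389) = ((252 + 84*(-98)) - 37781)*(873 - 7389) = ((252 - 8232) - 37781)*(-6516) = (-7980 - 37781)*(-6516) = -45761*(-6516) = 298178676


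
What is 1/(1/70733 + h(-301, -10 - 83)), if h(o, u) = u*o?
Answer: 70733/1980028870 ≈ 3.5723e-5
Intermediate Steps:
h(o, u) = o*u
1/(1/70733 + h(-301, -10 - 83)) = 1/(1/70733 - 301*(-10 - 83)) = 1/(1/70733 - 301*(-93)) = 1/(1/70733 + 27993) = 1/(1980028870/70733) = 70733/1980028870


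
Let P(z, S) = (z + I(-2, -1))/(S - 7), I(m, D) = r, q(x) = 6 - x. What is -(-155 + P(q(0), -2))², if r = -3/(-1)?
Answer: -24336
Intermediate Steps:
r = 3 (r = -3*(-1) = 3)
I(m, D) = 3
P(z, S) = (3 + z)/(-7 + S) (P(z, S) = (z + 3)/(S - 7) = (3 + z)/(-7 + S))
-(-155 + P(q(0), -2))² = -(-155 + (3 + (6 - 1*0))/(-7 - 2))² = -(-155 + (3 + (6 + 0))/(-9))² = -(-155 - (3 + 6)/9)² = -(-155 - ⅑*9)² = -(-155 - 1)² = -1*(-156)² = -1*24336 = -24336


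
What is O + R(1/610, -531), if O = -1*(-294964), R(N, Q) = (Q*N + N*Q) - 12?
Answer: 89959829/305 ≈ 2.9495e+5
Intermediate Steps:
R(N, Q) = -12 + 2*N*Q (R(N, Q) = (N*Q + N*Q) - 12 = 2*N*Q - 12 = -12 + 2*N*Q)
O = 294964
O + R(1/610, -531) = 294964 + (-12 + 2*(-531)/610) = 294964 + (-12 + 2*(1/610)*(-531)) = 294964 + (-12 - 531/305) = 294964 - 4191/305 = 89959829/305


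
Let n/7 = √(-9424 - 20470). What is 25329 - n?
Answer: 25329 - 7*I*√29894 ≈ 25329.0 - 1210.3*I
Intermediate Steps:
n = 7*I*√29894 (n = 7*√(-9424 - 20470) = 7*√(-29894) = 7*(I*√29894) = 7*I*√29894 ≈ 1210.3*I)
25329 - n = 25329 - 7*I*√29894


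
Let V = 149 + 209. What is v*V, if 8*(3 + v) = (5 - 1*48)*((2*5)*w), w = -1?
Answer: 36337/2 ≈ 18169.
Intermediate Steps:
V = 358
v = 203/4 (v = -3 + ((5 - 1*48)*((2*5)*(-1)))/8 = -3 + ((5 - 48)*(10*(-1)))/8 = -3 + (-43*(-10))/8 = -3 + (⅛)*430 = -3 + 215/4 = 203/4 ≈ 50.750)
v*V = (203/4)*358 = 36337/2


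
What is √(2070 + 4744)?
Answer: √6814 ≈ 82.547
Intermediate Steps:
√(2070 + 4744) = √6814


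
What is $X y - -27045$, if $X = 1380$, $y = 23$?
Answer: $58785$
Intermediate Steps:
$X y - -27045 = 1380 \cdot 23 - -27045 = 31740 + 27045 = 58785$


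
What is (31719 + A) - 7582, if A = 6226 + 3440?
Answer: 33803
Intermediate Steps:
A = 9666
(31719 + A) - 7582 = (31719 + 9666) - 7582 = 41385 - 7582 = 33803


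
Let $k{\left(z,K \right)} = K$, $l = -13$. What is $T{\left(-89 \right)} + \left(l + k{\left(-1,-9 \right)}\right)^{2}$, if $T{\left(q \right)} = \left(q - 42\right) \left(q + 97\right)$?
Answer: $-564$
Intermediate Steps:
$T{\left(q \right)} = \left(-42 + q\right) \left(97 + q\right)$
$T{\left(-89 \right)} + \left(l + k{\left(-1,-9 \right)}\right)^{2} = \left(-4074 + \left(-89\right)^{2} + 55 \left(-89\right)\right) + \left(-13 - 9\right)^{2} = \left(-4074 + 7921 - 4895\right) + \left(-22\right)^{2} = -1048 + 484 = -564$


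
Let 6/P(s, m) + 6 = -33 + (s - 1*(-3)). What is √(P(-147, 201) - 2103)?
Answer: I*√7825385/61 ≈ 45.859*I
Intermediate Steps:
P(s, m) = 6/(-36 + s) (P(s, m) = 6/(-6 + (-33 + (s - 1*(-3)))) = 6/(-6 + (-33 + (s + 3))) = 6/(-6 + (-33 + (3 + s))) = 6/(-6 + (-30 + s)) = 6/(-36 + s))
√(P(-147, 201) - 2103) = √(6/(-36 - 147) - 2103) = √(6/(-183) - 2103) = √(6*(-1/183) - 2103) = √(-2/61 - 2103) = √(-128285/61) = I*√7825385/61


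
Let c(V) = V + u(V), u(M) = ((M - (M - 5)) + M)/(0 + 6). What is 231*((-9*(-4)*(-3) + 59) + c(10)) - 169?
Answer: -17201/2 ≈ -8600.5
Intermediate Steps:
u(M) = ⅚ + M/6 (u(M) = ((M - (-5 + M)) + M)/6 = ((M + (5 - M)) + M)*(⅙) = (5 + M)*(⅙) = ⅚ + M/6)
c(V) = ⅚ + 7*V/6 (c(V) = V + (⅚ + V/6) = ⅚ + 7*V/6)
231*((-9*(-4)*(-3) + 59) + c(10)) - 169 = 231*((-9*(-4)*(-3) + 59) + (⅚ + (7/6)*10)) - 169 = 231*((36*(-3) + 59) + (⅚ + 35/3)) - 169 = 231*((-108 + 59) + 25/2) - 169 = 231*(-49 + 25/2) - 169 = 231*(-73/2) - 169 = -16863/2 - 169 = -17201/2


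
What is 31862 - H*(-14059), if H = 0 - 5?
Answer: -38433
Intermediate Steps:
H = -5
31862 - H*(-14059) = 31862 - (-5)*(-14059) = 31862 - 1*70295 = 31862 - 70295 = -38433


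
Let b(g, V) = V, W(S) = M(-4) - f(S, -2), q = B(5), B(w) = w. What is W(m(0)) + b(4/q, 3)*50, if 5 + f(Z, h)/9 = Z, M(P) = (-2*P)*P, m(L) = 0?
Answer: 163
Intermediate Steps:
M(P) = -2*P**2
f(Z, h) = -45 + 9*Z
q = 5
W(S) = 13 - 9*S (W(S) = -2*(-4)**2 - (-45 + 9*S) = -2*16 + (45 - 9*S) = -32 + (45 - 9*S) = 13 - 9*S)
W(m(0)) + b(4/q, 3)*50 = (13 - 9*0) + 3*50 = (13 + 0) + 150 = 13 + 150 = 163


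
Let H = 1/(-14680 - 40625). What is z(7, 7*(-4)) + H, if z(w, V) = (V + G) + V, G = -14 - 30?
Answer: -5530501/55305 ≈ -100.00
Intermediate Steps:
G = -44
z(w, V) = -44 + 2*V (z(w, V) = (V - 44) + V = (-44 + V) + V = -44 + 2*V)
H = -1/55305 (H = 1/(-55305) = -1/55305 ≈ -1.8082e-5)
z(7, 7*(-4)) + H = (-44 + 2*(7*(-4))) - 1/55305 = (-44 + 2*(-28)) - 1/55305 = (-44 - 56) - 1/55305 = -100 - 1/55305 = -5530501/55305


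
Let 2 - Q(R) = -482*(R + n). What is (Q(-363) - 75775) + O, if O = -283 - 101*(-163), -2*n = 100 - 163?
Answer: -219376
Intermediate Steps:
n = 63/2 (n = -(100 - 163)/2 = -1/2*(-63) = 63/2 ≈ 31.500)
O = 16180 (O = -283 + 16463 = 16180)
Q(R) = 15185 + 482*R (Q(R) = 2 - (-482)*(R + 63/2) = 2 - (-482)*(63/2 + R) = 2 - (-15183 - 482*R) = 2 + (15183 + 482*R) = 15185 + 482*R)
(Q(-363) - 75775) + O = ((15185 + 482*(-363)) - 75775) + 16180 = ((15185 - 174966) - 75775) + 16180 = (-159781 - 75775) + 16180 = -235556 + 16180 = -219376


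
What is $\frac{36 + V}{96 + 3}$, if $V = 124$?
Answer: $\frac{160}{99} \approx 1.6162$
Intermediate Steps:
$\frac{36 + V}{96 + 3} = \frac{36 + 124}{96 + 3} = \frac{1}{99} \cdot 160 = \frac{160}{99}$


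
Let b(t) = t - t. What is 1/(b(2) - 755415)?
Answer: -1/755415 ≈ -1.3238e-6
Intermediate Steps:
b(t) = 0
1/(b(2) - 755415) = 1/(0 - 755415) = 1/(-755415) = -1/755415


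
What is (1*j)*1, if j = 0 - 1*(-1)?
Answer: 1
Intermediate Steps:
j = 1 (j = 0 + 1 = 1)
(1*j)*1 = (1*1)*1 = 1*1 = 1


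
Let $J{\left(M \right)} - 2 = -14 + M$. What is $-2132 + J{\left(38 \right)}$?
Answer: $-2106$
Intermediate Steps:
$J{\left(M \right)} = -12 + M$ ($J{\left(M \right)} = 2 + \left(-14 + M\right) = -12 + M$)
$-2132 + J{\left(38 \right)} = -2132 + \left(-12 + 38\right) = -2132 + 26 = -2106$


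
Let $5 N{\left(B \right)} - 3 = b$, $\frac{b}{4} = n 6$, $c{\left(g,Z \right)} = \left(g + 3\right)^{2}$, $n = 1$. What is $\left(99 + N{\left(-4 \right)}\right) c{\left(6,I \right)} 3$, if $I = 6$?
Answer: $\frac{126846}{5} \approx 25369.0$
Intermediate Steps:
$c{\left(g,Z \right)} = \left(3 + g\right)^{2}$
$b = 24$ ($b = 4 \cdot 1 \cdot 6 = 4 \cdot 6 = 24$)
$N{\left(B \right)} = \frac{27}{5}$ ($N{\left(B \right)} = \frac{3}{5} + \frac{1}{5} \cdot 24 = \frac{3}{5} + \frac{24}{5} = \frac{27}{5}$)
$\left(99 + N{\left(-4 \right)}\right) c{\left(6,I \right)} 3 = \left(99 + \frac{27}{5}\right) \left(3 + 6\right)^{2} \cdot 3 = \frac{522 \cdot 9^{2} \cdot 3}{5} = \frac{522 \cdot 81 \cdot 3}{5} = \frac{522}{5} \cdot 243 = \frac{126846}{5}$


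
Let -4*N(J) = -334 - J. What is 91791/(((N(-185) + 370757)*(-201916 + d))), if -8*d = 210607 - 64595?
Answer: -104904/93299249185 ≈ -1.1244e-6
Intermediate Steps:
N(J) = 167/2 + J/4 (N(J) = -(-334 - J)/4 = 167/2 + J/4)
d = -36503/2 (d = -(210607 - 64595)/8 = -1/8*146012 = -36503/2 ≈ -18252.)
91791/(((N(-185) + 370757)*(-201916 + d))) = 91791/((((167/2 + (1/4)*(-185)) + 370757)*(-201916 - 36503/2))) = 91791/((((167/2 - 185/4) + 370757)*(-440335/2))) = 91791/(((149/4 + 370757)*(-440335/2))) = 91791/(((1483177/4)*(-440335/2))) = 91791/(-653094744295/8) = 91791*(-8/653094744295) = -104904/93299249185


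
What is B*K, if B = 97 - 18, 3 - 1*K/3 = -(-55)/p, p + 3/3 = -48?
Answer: 47874/49 ≈ 977.02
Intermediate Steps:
p = -49 (p = -1 - 48 = -49)
K = 606/49 (K = 9 - (-3)*(-55/(-49)) = 9 - (-3)*(-55*(-1/49)) = 9 - (-3)*55/49 = 9 - 3*(-55/49) = 9 + 165/49 = 606/49 ≈ 12.367)
B = 79
B*K = 79*(606/49) = 47874/49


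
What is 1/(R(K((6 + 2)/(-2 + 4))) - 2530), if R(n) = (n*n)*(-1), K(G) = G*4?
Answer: -1/2786 ≈ -0.00035894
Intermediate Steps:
K(G) = 4*G
R(n) = -n² (R(n) = n²*(-1) = -n²)
1/(R(K((6 + 2)/(-2 + 4))) - 2530) = 1/(-(4*((6 + 2)/(-2 + 4)))² - 2530) = 1/(-(4*(8/2))² - 2530) = 1/(-(4*(8*(½)))² - 2530) = 1/(-(4*4)² - 2530) = 1/(-1*16² - 2530) = 1/(-1*256 - 2530) = 1/(-256 - 2530) = 1/(-2786) = -1/2786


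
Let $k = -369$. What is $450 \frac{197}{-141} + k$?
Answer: $- \frac{46893}{47} \approx -997.72$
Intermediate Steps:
$450 \frac{197}{-141} + k = 450 \frac{197}{-141} - 369 = 450 \cdot 197 \left(- \frac{1}{141}\right) - 369 = 450 \left(- \frac{197}{141}\right) - 369 = - \frac{29550}{47} - 369 = - \frac{46893}{47}$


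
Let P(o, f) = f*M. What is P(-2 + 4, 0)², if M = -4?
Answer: 0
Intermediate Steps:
P(o, f) = -4*f (P(o, f) = f*(-4) = -4*f)
P(-2 + 4, 0)² = (-4*0)² = 0² = 0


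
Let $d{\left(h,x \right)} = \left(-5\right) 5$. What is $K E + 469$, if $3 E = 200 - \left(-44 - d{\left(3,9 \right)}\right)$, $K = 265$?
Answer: $19814$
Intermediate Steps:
$d{\left(h,x \right)} = -25$
$E = 73$ ($E = \frac{200 - \left(-44 - -25\right)}{3} = \frac{200 - \left(-44 + 25\right)}{3} = \frac{200 - -19}{3} = \frac{200 + 19}{3} = \frac{1}{3} \cdot 219 = 73$)
$K E + 469 = 265 \cdot 73 + 469 = 19345 + 469 = 19814$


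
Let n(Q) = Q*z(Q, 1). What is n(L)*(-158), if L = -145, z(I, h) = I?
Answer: -3321950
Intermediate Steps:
n(Q) = Q² (n(Q) = Q*Q = Q²)
n(L)*(-158) = (-145)²*(-158) = 21025*(-158) = -3321950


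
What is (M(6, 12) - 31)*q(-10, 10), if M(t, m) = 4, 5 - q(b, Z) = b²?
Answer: 2565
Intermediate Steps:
q(b, Z) = 5 - b²
(M(6, 12) - 31)*q(-10, 10) = (4 - 31)*(5 - 1*(-10)²) = -27*(5 - 1*100) = -27*(5 - 100) = -27*(-95) = 2565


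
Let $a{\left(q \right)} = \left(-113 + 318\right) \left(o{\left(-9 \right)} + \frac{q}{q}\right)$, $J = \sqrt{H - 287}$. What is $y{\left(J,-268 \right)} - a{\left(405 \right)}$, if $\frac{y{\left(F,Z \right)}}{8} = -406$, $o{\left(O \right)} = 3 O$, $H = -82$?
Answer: $2082$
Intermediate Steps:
$J = 3 i \sqrt{41}$ ($J = \sqrt{-82 - 287} = \sqrt{-369} = 3 i \sqrt{41} \approx 19.209 i$)
$a{\left(q \right)} = -5330$ ($a{\left(q \right)} = \left(-113 + 318\right) \left(3 \left(-9\right) + \frac{q}{q}\right) = 205 \left(-27 + 1\right) = 205 \left(-26\right) = -5330$)
$y{\left(F,Z \right)} = -3248$ ($y{\left(F,Z \right)} = 8 \left(-406\right) = -3248$)
$y{\left(J,-268 \right)} - a{\left(405 \right)} = -3248 - -5330 = -3248 + 5330 = 2082$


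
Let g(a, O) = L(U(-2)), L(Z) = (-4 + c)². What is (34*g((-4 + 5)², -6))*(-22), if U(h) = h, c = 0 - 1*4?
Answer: -47872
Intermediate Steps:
c = -4 (c = 0 - 4 = -4)
L(Z) = 64 (L(Z) = (-4 - 4)² = (-8)² = 64)
g(a, O) = 64
(34*g((-4 + 5)², -6))*(-22) = (34*64)*(-22) = 2176*(-22) = -47872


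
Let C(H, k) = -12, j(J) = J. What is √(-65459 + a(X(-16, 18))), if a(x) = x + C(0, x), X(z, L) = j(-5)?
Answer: 2*I*√16369 ≈ 255.88*I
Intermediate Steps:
X(z, L) = -5
a(x) = -12 + x (a(x) = x - 12 = -12 + x)
√(-65459 + a(X(-16, 18))) = √(-65459 + (-12 - 5)) = √(-65459 - 17) = √(-65476) = 2*I*√16369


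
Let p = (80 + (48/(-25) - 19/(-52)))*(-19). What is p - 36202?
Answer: -49000201/1300 ≈ -37692.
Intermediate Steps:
p = -1937601/1300 (p = (80 + (48*(-1/25) - 19*(-1/52)))*(-19) = (80 + (-48/25 + 19/52))*(-19) = (80 - 2021/1300)*(-19) = (101979/1300)*(-19) = -1937601/1300 ≈ -1490.5)
p - 36202 = -1937601/1300 - 36202 = -49000201/1300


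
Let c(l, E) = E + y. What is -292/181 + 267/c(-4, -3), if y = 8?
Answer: 46867/905 ≈ 51.787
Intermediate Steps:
c(l, E) = 8 + E (c(l, E) = E + 8 = 8 + E)
-292/181 + 267/c(-4, -3) = -292/181 + 267/(8 - 3) = -292*1/181 + 267/5 = -292/181 + 267*(1/5) = -292/181 + 267/5 = 46867/905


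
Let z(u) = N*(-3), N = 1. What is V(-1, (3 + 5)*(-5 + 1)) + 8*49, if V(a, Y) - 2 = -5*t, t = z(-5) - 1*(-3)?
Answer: 394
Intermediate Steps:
z(u) = -3 (z(u) = 1*(-3) = -3)
t = 0 (t = -3 - 1*(-3) = -3 + 3 = 0)
V(a, Y) = 2 (V(a, Y) = 2 - 5*0 = 2 + 0 = 2)
V(-1, (3 + 5)*(-5 + 1)) + 8*49 = 2 + 8*49 = 2 + 392 = 394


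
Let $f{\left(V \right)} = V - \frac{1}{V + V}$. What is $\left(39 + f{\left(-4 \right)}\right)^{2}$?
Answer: $\frac{78961}{64} \approx 1233.8$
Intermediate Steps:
$f{\left(V \right)} = V - \frac{1}{2 V}$
$\left(39 + f{\left(-4 \right)}\right)^{2} = \left(39 - \left(4 + \frac{1}{2 \left(-4\right)}\right)\right)^{2} = \left(39 - \frac{31}{8}\right)^{2} = \left(\frac{281}{8}\right)^{2} = \frac{78961}{64}$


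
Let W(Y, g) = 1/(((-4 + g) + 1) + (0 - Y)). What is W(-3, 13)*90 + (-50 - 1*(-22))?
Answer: -274/13 ≈ -21.077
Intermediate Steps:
W(Y, g) = 1/(-3 + g - Y) (W(Y, g) = 1/((-3 + g) - Y) = 1/(-3 + g - Y))
W(-3, 13)*90 + (-50 - 1*(-22)) = 90/(-3 + 13 - 1*(-3)) + (-50 - 1*(-22)) = 90/(-3 + 13 + 3) + (-50 + 22) = 90/13 - 28 = -274/13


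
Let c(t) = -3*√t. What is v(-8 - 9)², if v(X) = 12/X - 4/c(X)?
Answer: 1024/2601 + 32*I*√17/289 ≈ 0.39369 + 0.45654*I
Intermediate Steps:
v(X) = 12/X + 4/(3*√X) (v(X) = 12/X - 4*(-1/(3*√X)) = 12/X - (-4)/(3*√X) = 12/X + 4/(3*√X))
v(-8 - 9)² = (12/(-8 - 9) + 4/(3*√(-8 - 9)))² = (12/(-17) + 4/(3*√(-17)))² = (12*(-1/17) + 4*(-I*√17/17)/3)² = (-12/17 - 4*I*√17/51)²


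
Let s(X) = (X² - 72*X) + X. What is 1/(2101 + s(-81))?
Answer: 1/14413 ≈ 6.9382e-5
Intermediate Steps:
s(X) = X² - 71*X
1/(2101 + s(-81)) = 1/(2101 - 81*(-71 - 81)) = 1/(2101 - 81*(-152)) = 1/(2101 + 12312) = 1/14413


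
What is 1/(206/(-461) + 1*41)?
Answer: 461/18695 ≈ 0.024659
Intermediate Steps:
1/(206/(-461) + 1*41) = 1/(206*(-1/461) + 41) = 1/(-206/461 + 41) = 1/(18695/461) = 461/18695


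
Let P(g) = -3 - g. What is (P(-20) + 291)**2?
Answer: 94864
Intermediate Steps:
(P(-20) + 291)**2 = ((-3 - 1*(-20)) + 291)**2 = ((-3 + 20) + 291)**2 = (17 + 291)**2 = 308**2 = 94864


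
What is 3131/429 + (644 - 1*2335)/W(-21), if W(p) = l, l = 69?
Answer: -56600/3289 ≈ -17.209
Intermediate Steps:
W(p) = 69
3131/429 + (644 - 1*2335)/W(-21) = 3131/429 + (644 - 1*2335)/69 = 3131*(1/429) + (644 - 2335)*(1/69) = 3131/429 - 1691*1/69 = 3131/429 - 1691/69 = -56600/3289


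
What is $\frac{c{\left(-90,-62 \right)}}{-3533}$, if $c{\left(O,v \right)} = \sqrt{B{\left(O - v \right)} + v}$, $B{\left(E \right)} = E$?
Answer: $- \frac{3 i \sqrt{10}}{3533} \approx - 0.0026852 i$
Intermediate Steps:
$c{\left(O,v \right)} = \sqrt{O}$ ($c{\left(O,v \right)} = \sqrt{\left(O - v\right) + v} = \sqrt{O}$)
$\frac{c{\left(-90,-62 \right)}}{-3533} = \frac{\sqrt{-90}}{-3533} = 3 i \sqrt{10} \left(- \frac{1}{3533}\right) = - \frac{3 i \sqrt{10}}{3533}$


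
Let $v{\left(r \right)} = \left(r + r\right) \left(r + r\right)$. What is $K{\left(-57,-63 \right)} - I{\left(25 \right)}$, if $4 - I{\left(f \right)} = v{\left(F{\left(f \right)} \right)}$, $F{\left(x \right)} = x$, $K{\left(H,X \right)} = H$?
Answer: $2439$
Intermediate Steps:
$v{\left(r \right)} = 4 r^{2}$ ($v{\left(r \right)} = 2 r 2 r = 4 r^{2}$)
$I{\left(f \right)} = 4 - 4 f^{2}$
$K{\left(-57,-63 \right)} - I{\left(25 \right)} = -57 - \left(4 - 4 \cdot 25^{2}\right) = -57 - \left(4 - 2500\right) = -57 - -2496 = -57 + 2496 = 2439$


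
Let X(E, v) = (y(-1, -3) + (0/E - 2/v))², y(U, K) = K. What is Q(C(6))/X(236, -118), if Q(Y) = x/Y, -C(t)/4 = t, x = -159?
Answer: 184493/247808 ≈ 0.74450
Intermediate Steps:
C(t) = -4*t
Q(Y) = -159/Y
X(E, v) = (-3 - 2/v)² (X(E, v) = (-3 + (0/E - 2/v))² = (-3 + (0 - 2/v))² = (-3 - 2/v)²)
Q(C(6))/X(236, -118) = (-159/((-4*6)))/(((2 + 3*(-118))²/(-118)²)) = (-159/(-24))/(((2 - 354)²/13924)) = (-159*(-1/24))/(((1/13924)*(-352)²)) = 53/(8*(((1/13924)*123904))) = 53/(8*(30976/3481)) = (53/8)*(3481/30976) = 184493/247808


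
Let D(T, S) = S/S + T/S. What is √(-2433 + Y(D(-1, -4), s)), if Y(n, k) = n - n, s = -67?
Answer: I*√2433 ≈ 49.325*I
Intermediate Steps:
D(T, S) = 1 + T/S
Y(n, k) = 0
√(-2433 + Y(D(-1, -4), s)) = √(-2433 + 0) = √(-2433) = I*√2433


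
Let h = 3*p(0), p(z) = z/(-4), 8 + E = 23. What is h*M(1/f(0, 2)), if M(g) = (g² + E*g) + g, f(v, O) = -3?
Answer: 0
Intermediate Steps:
E = 15 (E = -8 + 23 = 15)
p(z) = -z/4 (p(z) = z*(-¼) = -z/4)
M(g) = g² + 16*g (M(g) = (g² + 15*g) + g = g² + 16*g)
h = 0 (h = 3*(-¼*0) = 3*0 = 0)
h*M(1/f(0, 2)) = 0*((16 + 1/(-3))/(-3)) = 0*(-(16 - ⅓)/3) = 0*(-⅓*47/3) = 0*(-47/9) = 0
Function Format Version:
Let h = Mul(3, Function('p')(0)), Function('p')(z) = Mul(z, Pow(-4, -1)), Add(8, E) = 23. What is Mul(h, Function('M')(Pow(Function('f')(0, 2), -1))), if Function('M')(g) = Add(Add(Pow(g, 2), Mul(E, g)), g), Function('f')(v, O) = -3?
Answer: 0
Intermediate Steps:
E = 15 (E = Add(-8, 23) = 15)
Function('p')(z) = Mul(Rational(-1, 4), z) (Function('p')(z) = Mul(z, Rational(-1, 4)) = Mul(Rational(-1, 4), z))
Function('M')(g) = Add(Pow(g, 2), Mul(16, g)) (Function('M')(g) = Add(Add(Pow(g, 2), Mul(15, g)), g) = Add(Pow(g, 2), Mul(16, g)))
h = 0 (h = Mul(3, Mul(Rational(-1, 4), 0)) = Mul(3, 0) = 0)
Mul(h, Function('M')(Pow(Function('f')(0, 2), -1))) = Mul(0, Mul(Pow(-3, -1), Add(16, Pow(-3, -1)))) = Mul(0, Mul(Rational(-1, 3), Add(16, Rational(-1, 3)))) = Mul(0, Mul(Rational(-1, 3), Rational(47, 3))) = Mul(0, Rational(-47, 9)) = 0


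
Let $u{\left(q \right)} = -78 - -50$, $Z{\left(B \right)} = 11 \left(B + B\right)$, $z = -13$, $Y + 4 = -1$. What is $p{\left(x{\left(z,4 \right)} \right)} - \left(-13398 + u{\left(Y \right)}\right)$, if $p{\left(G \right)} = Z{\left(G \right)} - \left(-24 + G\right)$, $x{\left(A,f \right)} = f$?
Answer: $13534$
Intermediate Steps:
$Y = -5$ ($Y = -4 - 1 = -5$)
$Z{\left(B \right)} = 22 B$ ($Z{\left(B \right)} = 11 \cdot 2 B = 22 B$)
$u{\left(q \right)} = -28$ ($u{\left(q \right)} = -78 + 50 = -28$)
$p{\left(G \right)} = 24 + 21 G$ ($p{\left(G \right)} = 22 G - \left(-24 + G\right) = 24 + 21 G$)
$p{\left(x{\left(z,4 \right)} \right)} - \left(-13398 + u{\left(Y \right)}\right) = \left(24 + 21 \cdot 4\right) + \left(13398 - -28\right) = \left(24 + 84\right) + \left(13398 + 28\right) = 108 + 13426 = 13534$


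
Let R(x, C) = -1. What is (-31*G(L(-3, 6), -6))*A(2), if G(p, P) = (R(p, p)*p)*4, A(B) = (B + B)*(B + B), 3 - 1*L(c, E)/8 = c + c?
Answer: 142848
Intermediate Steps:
L(c, E) = 24 - 16*c (L(c, E) = 24 - 8*(c + c) = 24 - 16*c)
A(B) = 4*B**2 (A(B) = (2*B)*(2*B) = 4*B**2)
G(p, P) = -4*p (G(p, P) = -p*4 = -4*p)
(-31*G(L(-3, 6), -6))*A(2) = (-(-124)*(24 - 16*(-3)))*(4*2**2) = (-(-124)*(24 + 48))*(4*4) = -(-124)*72*16 = -31*(-288)*16 = 8928*16 = 142848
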